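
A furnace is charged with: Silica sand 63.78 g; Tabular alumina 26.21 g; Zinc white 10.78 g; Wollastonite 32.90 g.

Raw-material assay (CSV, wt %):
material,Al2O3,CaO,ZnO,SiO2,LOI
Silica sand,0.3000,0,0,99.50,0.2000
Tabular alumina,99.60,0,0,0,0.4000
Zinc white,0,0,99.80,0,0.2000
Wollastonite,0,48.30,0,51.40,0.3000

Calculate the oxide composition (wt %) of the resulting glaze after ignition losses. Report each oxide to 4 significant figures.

Exact precision is carried throughout; working values are printed, with 4-significant-digit rounding, alongside each step; every reported result is rounded just once. Derived quantities are re-derived at full float precision (net glass mass, the yield, the totals, ignition loss, four oxide percentages) starting from the weights at 133.3 g of glass, precisely as stated by problem or answer.
Delivered oxide masses:
  Al2O3: 63.78·0.003000 + 26.21·0.9960 = 26.30 g
  CaO: 32.90·0.4830 = 15.89 g
  ZnO: 10.78·0.9980 = 10.76 g
  SiO2: 63.78·0.9950 + 32.90·0.5140 = 80.37 g
LOI: 63.78·0.002000 + 26.21·0.004000 + 10.78·0.002000 + 32.90·0.003000 = 0.3527 g
Glass = total batch minus LOI = 133.7 − 0.3527 = 133.3 g (= Σ oxide masses)
wt %: oxide over glass, times 100

Glass mass = 133.3 g (batch 133.7 − LOI 0.3527).
Composition: Al2O3 19.72%, CaO 11.92%, ZnO 8.070%, SiO2 60.29%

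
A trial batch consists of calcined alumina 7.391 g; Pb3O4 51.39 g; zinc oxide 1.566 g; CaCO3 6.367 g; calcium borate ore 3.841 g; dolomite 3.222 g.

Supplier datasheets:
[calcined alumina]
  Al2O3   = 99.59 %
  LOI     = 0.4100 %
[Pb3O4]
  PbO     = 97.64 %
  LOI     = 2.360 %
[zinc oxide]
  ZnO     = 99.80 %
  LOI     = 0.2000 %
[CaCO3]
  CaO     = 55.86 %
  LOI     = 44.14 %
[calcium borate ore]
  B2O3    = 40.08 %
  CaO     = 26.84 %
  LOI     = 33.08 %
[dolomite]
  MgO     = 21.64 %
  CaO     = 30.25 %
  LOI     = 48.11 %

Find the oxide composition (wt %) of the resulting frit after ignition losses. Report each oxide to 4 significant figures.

In-progress results appear with 4-significant-digit rounding on the page — every computation runs at full float precision from start to finish. A single rounding finalizes each reported number. All derived quantities, which include totals, LOI, the yield, six oxide percentages, net glass mass, are rebuilt at full float precision, as given in the problem or the answer, starting from the weights on 66.90 g of glass.
Per-oxide mass from batch:
  ZnO: 1.566·0.9980 = 1.563 g
  B2O3: 3.841·0.4008 = 1.539 g
  MgO: 3.222·0.2164 = 0.6972 g
  Al2O3: 7.391·0.9959 = 7.361 g
  PbO: 51.39·0.9764 = 50.18 g
  CaO: 6.367·0.5586 + 3.841·0.2684 + 3.222·0.3025 = 5.562 g
LOI: 7.391·0.004100 + 51.39·0.02360 + 1.566·0.002000 + 6.367·0.4414 + 3.841·0.3308 + 3.222·0.4811 = 6.877 g
Resulting glass, batch − LOI: 73.78 − 6.877 = 66.90 g (equal to the oxide-mass sum)
percent by weight: oxide/glass ×100

Glass mass = 66.90 g (batch 73.78 − LOI 6.877).
Composition: ZnO 2.336%, B2O3 2.301%, MgO 1.042%, Al2O3 11.00%, PbO 75.00%, CaO 8.314%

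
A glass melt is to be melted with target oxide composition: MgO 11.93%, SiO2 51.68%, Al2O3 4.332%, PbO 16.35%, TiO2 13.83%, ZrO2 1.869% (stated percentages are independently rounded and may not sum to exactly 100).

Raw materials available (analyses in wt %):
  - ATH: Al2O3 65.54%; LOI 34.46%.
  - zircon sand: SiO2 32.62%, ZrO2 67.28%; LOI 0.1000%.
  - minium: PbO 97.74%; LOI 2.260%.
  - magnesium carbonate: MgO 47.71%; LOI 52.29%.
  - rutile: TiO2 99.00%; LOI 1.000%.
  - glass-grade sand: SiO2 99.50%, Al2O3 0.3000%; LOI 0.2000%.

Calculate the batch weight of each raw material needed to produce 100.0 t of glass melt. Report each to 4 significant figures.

Batch per 100.0 t glass melt:
  ATH: 6.376 t
  zircon sand: 2.778 t
  minium: 16.73 t
  magnesium carbonate: 25.01 t
  rutile: 13.97 t
  glass-grade sand: 51.03 t
Total batch = 115.9 t; LOI loss = 15.90 t; yield = 86.28%

Each numeric step keeps full float precision at all times; values along the way are shown with 4-significant-digit rounding between the steps — each reported result carries a single rounding — derived quantities (the totals, LOI, glass mass, yield, the six compositions) are carried at exact precision using the weight values at 100.0 t of glass, as quoted within problem or answer.
Oxide mass targets, per 100.0 t glass melt:
  MgO: 11.93% × 100.0 = 11.93 t
  SiO2: 51.68% × 100.0 = 51.68 t
  Al2O3: 4.332% × 100.0 = 4.332 t
  PbO: 16.35% × 100.0 = 16.35 t
  TiO2: 13.83% × 100.0 = 13.83 t
  ZrO2: 1.869% × 100.0 = 1.869 t
Sums-versus-targets review working from each reported weight, on the stated basis (summed amounts equal target values net of answer rounding effects):
  MgO: 25.01·0.4771 = 11.93 t (target 11.93 t)
  SiO2: 2.778·0.3262 + 51.03·0.9950 = 51.68 t (target 51.68 t)
  Al2O3: 6.376·0.6554 + 51.03·0.003000 = 4.332 t (target 4.332 t)
  PbO: 16.73·0.9774 = 16.35 t (target 16.35 t)
  TiO2: 13.97·0.9900 = 13.83 t (target 13.83 t)
  ZrO2: 2.778·0.6728 = 1.869 t (target 1.869 t)
The glass-mass cross-check: total charge less LOI = 100.0 t (per-oxide target masses sum to 99.99 t; versus the stated basis of 100.0 t — differing by rounding only).
Batch total: Σ batch = 115.9 t; LOI removed, Σ of batch·LOI: 15.90 t; yield = glass ÷ total batch = 86.28%.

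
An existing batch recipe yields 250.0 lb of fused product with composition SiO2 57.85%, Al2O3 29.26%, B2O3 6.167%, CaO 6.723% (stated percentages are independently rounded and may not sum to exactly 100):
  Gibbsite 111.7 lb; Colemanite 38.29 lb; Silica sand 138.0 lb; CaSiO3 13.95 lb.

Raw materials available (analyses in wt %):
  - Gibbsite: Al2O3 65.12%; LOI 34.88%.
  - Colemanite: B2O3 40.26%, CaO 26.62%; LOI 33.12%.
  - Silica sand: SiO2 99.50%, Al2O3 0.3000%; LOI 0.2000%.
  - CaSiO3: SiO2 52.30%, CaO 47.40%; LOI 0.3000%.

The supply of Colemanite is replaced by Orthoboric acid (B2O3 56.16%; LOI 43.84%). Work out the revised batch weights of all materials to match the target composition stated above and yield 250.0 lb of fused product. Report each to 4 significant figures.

The intermediate values are shown with 4-significant-digit rounding as written; each numeric step holds full precision at each step — every reported result takes just one rounding — all derived quantities are rebuilt at full float precision (yield, the totals, LOI, glass mass, the four compositions) from the weighed amounts at 250.0 lb of glass exactly as printed in the problem or answer text.
Target oxide masses per 250.0 lb fused product:
  SiO2: 57.85% × 250.0 = 144.6 lb
  Al2O3: 29.26% × 250.0 = 73.15 lb
  B2O3: 6.167% × 250.0 = 15.42 lb
  CaO: 6.723% × 250.0 = 16.81 lb
Verifying the oxide balance per the reported batch figures, on the stated basis (sums match the target masses given rounding of the digits):
  SiO2: 126.7·0.9950 + 35.46·0.5230 = 144.6 lb (target 144.6 lb)
  Al2O3: 111.7·0.6512 + 126.7·0.003000 = 73.12 lb (target 73.15 lb)
  B2O3: 27.45·0.5616 = 15.42 lb (target 15.42 lb)
  CaO: 35.46·0.4740 = 16.81 lb (target 16.81 lb)
Glass-mass closure: batch Σ − ignition loss = 250.0 lb (per-oxide target masses sum to 250.0 lb; stated basis 250.0 lb — any gap is answer rounding).
Adding the batch up: Σ batch = 301.3 lb; ignition loss, Σ(batch × LOI) = 51.35 lb; as yield: glass ÷ batch → 82.96%.

Revised batch per 250.0 lb fused product:
  Gibbsite: 111.7 lb
  Orthoboric acid: 27.45 lb
  Silica sand: 126.7 lb
  CaSiO3: 35.46 lb
Total batch = 301.3 lb; LOI loss = 51.35 lb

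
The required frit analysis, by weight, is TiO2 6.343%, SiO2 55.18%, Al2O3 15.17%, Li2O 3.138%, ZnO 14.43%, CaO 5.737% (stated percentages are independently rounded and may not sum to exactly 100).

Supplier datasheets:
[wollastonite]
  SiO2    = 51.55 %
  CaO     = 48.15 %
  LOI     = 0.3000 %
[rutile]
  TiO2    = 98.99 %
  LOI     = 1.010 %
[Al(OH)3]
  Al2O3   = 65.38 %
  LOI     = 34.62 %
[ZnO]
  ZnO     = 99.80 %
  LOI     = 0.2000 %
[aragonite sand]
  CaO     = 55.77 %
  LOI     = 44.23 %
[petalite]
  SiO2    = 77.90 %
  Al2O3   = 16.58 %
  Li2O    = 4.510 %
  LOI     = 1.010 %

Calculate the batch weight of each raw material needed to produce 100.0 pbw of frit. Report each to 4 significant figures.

Mid-chain values appear rounded to 4 significant digits across the worked steps; all internal work maintains full precision through the solve — each reported figure undergoes a single rounding — the derived quantities, which include glass mass, yield, six oxide percentages, the totals, LOI, are rebuilt in full precision, as written in the problem or the answer, from the weighed amounts on 100.0 pbw of glass.
Oxide mass targets, per 100.0 pbw frit:
  TiO2: 6.343% × 100.0 = 6.343 pbw
  SiO2: 55.18% × 100.0 = 55.18 pbw
  Al2O3: 15.17% × 100.0 = 15.17 pbw
  Li2O: 3.138% × 100.0 = 3.138 pbw
  ZnO: 14.43% × 100.0 = 14.43 pbw
  CaO: 5.737% × 100.0 = 5.737 pbw
Verifying the oxide balance using the reported weights, per the basis as stated (each sum matches its target mass once rounding is allowed for):
  TiO2: 6.408·0.9899 = 6.343 pbw (target 6.343 pbw)
  SiO2: 1.898·0.5155 + 69.58·0.7790 = 55.18 pbw (target 55.18 pbw)
  Al2O3: 5.558·0.6538 + 69.58·0.1658 = 15.17 pbw (target 15.17 pbw)
  Li2O: 69.58·0.04510 = 3.138 pbw (target 3.138 pbw)
  ZnO: 14.46·0.9980 = 14.43 pbw (target 14.43 pbw)
  CaO: 1.898·0.4815 + 8.649·0.5577 = 5.737 pbw (target 5.737 pbw)
Glass mass check: the batch minus its LOI: 100.0 pbw (the Σ of target masses is 100.0 pbw; basis as stated: 100.0 pbw — gaps are rounding artifacts).
Batch total: Σ batch = 106.6 pbw; ignition loss, Σ(batch × LOI) = 6.552 pbw; as yield: glass ÷ batch → 93.85%.

Batch per 100.0 pbw frit:
  wollastonite: 1.898 pbw
  rutile: 6.408 pbw
  Al(OH)3: 5.558 pbw
  ZnO: 14.46 pbw
  aragonite sand: 8.649 pbw
  petalite: 69.58 pbw
Total batch = 106.6 pbw; LOI loss = 6.552 pbw; yield = 93.85%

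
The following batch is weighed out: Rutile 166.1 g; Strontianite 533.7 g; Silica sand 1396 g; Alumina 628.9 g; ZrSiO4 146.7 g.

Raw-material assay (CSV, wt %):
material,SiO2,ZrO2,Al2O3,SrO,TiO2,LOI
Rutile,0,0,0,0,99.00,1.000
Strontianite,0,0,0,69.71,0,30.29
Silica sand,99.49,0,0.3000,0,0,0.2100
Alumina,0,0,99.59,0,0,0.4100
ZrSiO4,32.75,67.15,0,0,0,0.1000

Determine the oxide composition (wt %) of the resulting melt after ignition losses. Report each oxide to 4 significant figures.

Mid-chain values are printed rounded off to 4 significant digits across the worked steps; every computation carries full float precision at each step. Each reported number undergoes a single rounding — all derived quantities (the yield, LOI, the five compositions, glass mass, the totals) are carried at full float precision from the batch weights for 2702 g of glass, exactly as shown in the problem or the answer.
What the batch supplies per oxide:
  SiO2: 1396·0.9949 + 146.7·0.3275 = 1437 g
  ZrO2: 146.7·0.6715 = 98.51 g
  Al2O3: 1396·0.003000 + 628.9·0.9959 = 630.5 g
  SrO: 533.7·0.6971 = 372.0 g
  TiO2: 166.1·0.9900 = 164.4 g
LOI: 166.1·0.01000 + 533.7·0.3029 + 1396·0.002100 + 628.9·0.004100 + 146.7·0.001000 = 169.0 g
Glass = total batch minus LOI = 2871 − 169.0 = 2702 g (equal to the oxide-mass sum)
wt % = oxide mass / glass mass × 100

Glass mass = 2702 g (batch 2871 − LOI 169.0).
Composition: SiO2 53.17%, ZrO2 3.645%, Al2O3 23.33%, SrO 13.77%, TiO2 6.085%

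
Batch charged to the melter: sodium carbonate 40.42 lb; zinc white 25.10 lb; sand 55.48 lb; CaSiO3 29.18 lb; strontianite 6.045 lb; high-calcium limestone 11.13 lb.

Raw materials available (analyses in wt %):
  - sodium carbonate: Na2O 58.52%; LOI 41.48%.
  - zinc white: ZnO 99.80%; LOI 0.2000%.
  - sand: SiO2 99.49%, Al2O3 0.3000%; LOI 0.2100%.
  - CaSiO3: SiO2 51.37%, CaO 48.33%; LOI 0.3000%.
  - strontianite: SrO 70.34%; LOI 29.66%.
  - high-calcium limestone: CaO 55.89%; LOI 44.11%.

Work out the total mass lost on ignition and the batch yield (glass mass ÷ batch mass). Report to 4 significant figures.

Intermediates are printed rounded to four significant figures within the worked lines. Every computation holds full precision from first step to last — exactly one rounding goes into each reported figure; the derived quantities, including the totals, ignition loss, yield, net glass mass, six oxide percentages, are re-derived from the batch weights on 143.6 lb of glass in full float precision, as given in problem or answer.
Each material's LOI contribution:
  sodium carbonate: 40.42 × 0.4148 = 16.77 lb
  zinc white: 25.10 × 0.002000 = 0.05020 lb
  sand: 55.48 × 0.002100 = 0.1165 lb
  CaSiO3: 29.18 × 0.003000 = 0.08754 lb
  strontianite: 6.045 × 0.2966 = 1.793 lb
  high-calcium limestone: 11.13 × 0.4411 = 4.909 lb
Total LOI = 23.72 lb
Glass = batch − LOI = 167.4 − 23.72 = 143.6 lb

LOI loss = 23.72 lb; glass = 143.6 lb; yield = 85.82%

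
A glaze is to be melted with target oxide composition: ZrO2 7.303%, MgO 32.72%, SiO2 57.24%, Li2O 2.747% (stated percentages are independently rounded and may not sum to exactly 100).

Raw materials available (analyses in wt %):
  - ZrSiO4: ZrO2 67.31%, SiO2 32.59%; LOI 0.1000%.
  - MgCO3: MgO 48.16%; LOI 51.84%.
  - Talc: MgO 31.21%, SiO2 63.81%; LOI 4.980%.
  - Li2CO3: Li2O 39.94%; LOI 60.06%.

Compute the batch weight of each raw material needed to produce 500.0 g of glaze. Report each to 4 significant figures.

Each numeric step holds full float precision in all steps; intermediates are printed rounded to four significant figures when written out. Each reported value is rounded a single time; derived quantities, including LOI, four oxide percentages, the yield, the totals, glass mass, are re-derived from the weighed amounts on 500.0 g of glass at exact precision as quoted within the problem or the answer.
Target oxide masses per 500.0 g glaze:
  ZrO2: 7.303% × 500.0 = 36.52 g
  MgO: 32.72% × 500.0 = 163.6 g
  SiO2: 57.24% × 500.0 = 286.2 g
  Li2O: 2.747% × 500.0 = 13.74 g
Checking each oxide sum using the reported weights, at the basis given (every target is met by its sum up to rounding of the answer):
  ZrO2: 54.25·0.6731 = 36.52 g (target 36.52 g)
  MgO: 66.99·0.4816 + 420.8·0.3121 = 163.6 g (target 163.6 g)
  SiO2: 54.25·0.3259 + 420.8·0.6381 = 286.2 g (target 286.2 g)
  Li2O: 34.39·0.3994 = 13.74 g (target 13.74 g)
Consistency of the glass mass: net batch after ignition = 500.0 g (oxide target masses add up to 500.0 g; the stated basis being 500.0 g — deltas are rounding alone).
Whole-batch sum: Σ batch = 576.4 g; the LOI term Σ batch·LOI equals 76.39 g; glass ÷ batch gives a yield of 86.75%.

Batch per 500.0 g glaze:
  ZrSiO4: 54.25 g
  MgCO3: 66.99 g
  Talc: 420.8 g
  Li2CO3: 34.39 g
Total batch = 576.4 g; LOI loss = 76.39 g; yield = 86.75%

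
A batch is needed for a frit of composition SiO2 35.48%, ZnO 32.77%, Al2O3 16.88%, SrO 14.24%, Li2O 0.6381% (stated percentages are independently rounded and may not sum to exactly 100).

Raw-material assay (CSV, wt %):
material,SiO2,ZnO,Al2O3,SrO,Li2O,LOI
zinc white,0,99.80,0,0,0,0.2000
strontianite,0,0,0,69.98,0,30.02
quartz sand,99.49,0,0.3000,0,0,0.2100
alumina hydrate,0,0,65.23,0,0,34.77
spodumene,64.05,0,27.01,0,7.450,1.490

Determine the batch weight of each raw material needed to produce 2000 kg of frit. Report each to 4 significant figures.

Batch per 2000 kg frit:
  zinc white: 656.7 kg
  strontianite: 407.0 kg
  quartz sand: 603.0 kg
  alumina hydrate: 443.8 kg
  spodumene: 171.3 kg
Total batch = 2282 kg; LOI loss = 281.6 kg; yield = 87.66%

In-progress results appear, with 4-significant-digit rounding, in the printout. Each numeric step keeps full float precision through the solve; a single rounding finalizes each reported number — the derived quantities are carried in full float precision (ignition loss, net glass mass, the yield, five oxide percentages, the totals) from the weighed amounts per 2000 kg of glass precisely as stated by the problem or the answer.
Oxide mass targets, per 2000 kg frit:
  SiO2: 35.48% × 2000 = 709.6 kg
  ZnO: 32.77% × 2000 = 655.4 kg
  Al2O3: 16.88% × 2000 = 337.6 kg
  SrO: 14.24% × 2000 = 284.8 kg
  Li2O: 0.6381% × 2000 = 12.76 kg
Per-oxide balance check on the weights just shown, against the basis in use (sum by sum, the targets are met up to rounding of the answer):
  SiO2: 603.0·0.9949 + 171.3·0.6405 = 709.6 kg (target 709.6 kg)
  ZnO: 656.7·0.9980 = 655.4 kg (target 655.4 kg)
  Al2O3: 603.0·0.003000 + 443.8·0.6523 + 171.3·0.2701 = 337.6 kg (target 337.6 kg)
  SrO: 407.0·0.6998 = 284.8 kg (target 284.8 kg)
  Li2O: 171.3·0.07450 = 12.76 kg (target 12.76 kg)
Glass-mass closure: whole batch net of LOI = 2000 kg (summing oxide targets gives 2000 kg; against the stated basis, 2000 kg — rounding explains the deltas).
Summing the batch: Σ batch = 2282 kg; ignition loss, Σ(batch × LOI) = 281.6 kg; yield, glass over the total, = 87.66%.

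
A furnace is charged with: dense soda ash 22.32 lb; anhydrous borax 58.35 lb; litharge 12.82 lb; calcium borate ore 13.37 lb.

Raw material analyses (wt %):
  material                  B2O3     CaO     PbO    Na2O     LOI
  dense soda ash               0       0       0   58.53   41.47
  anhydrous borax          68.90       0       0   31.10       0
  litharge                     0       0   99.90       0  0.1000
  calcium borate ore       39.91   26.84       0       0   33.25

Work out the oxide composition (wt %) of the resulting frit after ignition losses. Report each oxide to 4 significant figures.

Glass mass = 93.15 lb (batch 106.9 − LOI 13.71).
Composition: B2O3 48.89%, CaO 3.853%, PbO 13.75%, Na2O 33.51%

The working math runs at full precision all the way through. In-progress results are shown rounded to four significant figures on the page — exactly one rounding lands on every reported value; the derived quantities (the four compositions, the totals, the yield, net glass mass, ignition loss) are carried in full precision using the weight values on 93.15 lb of glass, exactly as shown in question or answer.
Delivered oxide masses:
  B2O3: 58.35·0.6890 + 13.37·0.3991 = 45.54 lb
  CaO: 13.37·0.2684 = 3.589 lb
  PbO: 12.82·0.9990 = 12.81 lb
  Na2O: 22.32·0.5853 + 58.35·0.3110 = 31.21 lb
LOI: 22.32·0.4147 + 12.82·0.001000 + 13.37·0.3325 = 13.71 lb
Resulting glass, batch − LOI: 106.9 − 13.71 = 93.15 lb (= the summed oxide contributions)
percent share: oxide ÷ glass, ×100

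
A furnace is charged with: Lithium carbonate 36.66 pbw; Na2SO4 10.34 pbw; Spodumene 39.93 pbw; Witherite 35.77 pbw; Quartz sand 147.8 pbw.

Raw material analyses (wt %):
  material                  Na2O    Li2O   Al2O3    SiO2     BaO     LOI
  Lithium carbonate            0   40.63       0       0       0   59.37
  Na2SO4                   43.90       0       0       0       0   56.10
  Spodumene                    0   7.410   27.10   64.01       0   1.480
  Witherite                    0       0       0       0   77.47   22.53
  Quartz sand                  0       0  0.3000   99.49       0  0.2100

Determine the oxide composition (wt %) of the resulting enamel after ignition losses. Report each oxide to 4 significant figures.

Glass mass = 234.0 pbw (batch 270.5 − LOI 36.53).
Composition: Na2O 1.940%, Li2O 7.631%, Al2O3 4.814%, SiO2 73.77%, BaO 11.84%

The whole derivation runs at full float precision from first step to last — the intermediate values appear rounded to 4 significant digits across the worked steps. Each reported number is rounded just once. Derived quantities, including totals, LOI, yield, net glass mass, five oxide percentages, are re-derived from the weighed amounts at 234.0 pbw of glass at full precision, exactly as shown in either problem or answer.
Oxide-by-oxide delivered mass:
  Na2O: 10.34·0.4390 = 4.539 pbw
  Li2O: 36.66·0.4063 + 39.93·0.07410 = 17.85 pbw
  Al2O3: 39.93·0.2710 + 147.8·0.003000 = 11.26 pbw
  SiO2: 39.93·0.6401 + 147.8·0.9949 = 172.6 pbw
  BaO: 35.77·0.7747 = 27.71 pbw
LOI: 36.66·0.5937 + 10.34·0.5610 + 39.93·0.01480 + 35.77·0.2253 + 147.8·0.002100 = 36.53 pbw
Glass mass = batch − LOI = 270.5 − 36.53 = 234.0 pbw (matching Σ of the oxides)
each wt % is 100 × oxide ÷ glass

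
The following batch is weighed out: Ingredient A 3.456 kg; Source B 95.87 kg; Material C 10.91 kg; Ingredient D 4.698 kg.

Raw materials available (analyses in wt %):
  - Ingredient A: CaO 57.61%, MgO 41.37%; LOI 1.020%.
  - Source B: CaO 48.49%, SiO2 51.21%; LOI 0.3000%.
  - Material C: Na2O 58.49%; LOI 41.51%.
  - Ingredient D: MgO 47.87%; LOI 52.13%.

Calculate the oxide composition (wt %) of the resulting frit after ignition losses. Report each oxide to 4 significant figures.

Each numeric step carries exact precision throughout — in-progress results are displayed (rounded to four significant digits) when written out. A single rounding produces each reported value; all derived quantities (the totals, the yield, four oxide percentages, glass mass, ignition loss) are recomputed at full float precision using the weight values on 107.6 kg of glass as set out in either problem or answer.
Delivered oxide masses:
  CaO: 3.456·0.5761 + 95.87·0.4849 = 48.48 kg
  SiO2: 95.87·0.5121 = 49.10 kg
  MgO: 3.456·0.4137 + 4.698·0.4787 = 3.679 kg
  Na2O: 10.91·0.5849 = 6.381 kg
LOI: 3.456·0.01020 + 95.87·0.003000 + 10.91·0.4151 + 4.698·0.5213 = 7.301 kg
Resulting glass, batch − LOI: 114.9 − 7.301 = 107.6 kg (matching Σ of the oxides)
wt %: oxide over glass, times 100

Glass mass = 107.6 kg (batch 114.9 − LOI 7.301).
Composition: CaO 45.04%, SiO2 45.61%, MgO 3.418%, Na2O 5.929%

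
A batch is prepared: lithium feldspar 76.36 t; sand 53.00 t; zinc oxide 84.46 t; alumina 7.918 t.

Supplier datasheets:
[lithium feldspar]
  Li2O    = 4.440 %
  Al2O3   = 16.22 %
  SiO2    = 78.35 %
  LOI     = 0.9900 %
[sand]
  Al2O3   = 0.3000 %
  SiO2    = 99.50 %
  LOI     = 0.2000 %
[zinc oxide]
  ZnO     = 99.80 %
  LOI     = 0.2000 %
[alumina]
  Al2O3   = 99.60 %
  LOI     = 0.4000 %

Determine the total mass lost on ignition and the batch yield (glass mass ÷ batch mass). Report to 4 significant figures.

The intermediate values are displayed rounded off to 4 significant figures alongside each step; the working math maintains exact precision throughout — a single rounding completes each reported value. Derived quantities are carried at full precision (four oxide percentages, LOI, net glass mass, totals, yield) starting from the weights on 220.7 t of glass, as set out in question or answer.
Loss on ignition, line by line:
  lithium feldspar: 76.36 × 0.009900 = 0.7560 t
  sand: 53.00 × 0.002000 = 0.1060 t
  zinc oxide: 84.46 × 0.002000 = 0.1689 t
  alumina: 7.918 × 0.004000 = 0.03167 t
Total LOI = 1.063 t
Glass = batch − LOI = 221.7 − 1.063 = 220.7 t

LOI loss = 1.063 t; glass = 220.7 t; yield = 99.52%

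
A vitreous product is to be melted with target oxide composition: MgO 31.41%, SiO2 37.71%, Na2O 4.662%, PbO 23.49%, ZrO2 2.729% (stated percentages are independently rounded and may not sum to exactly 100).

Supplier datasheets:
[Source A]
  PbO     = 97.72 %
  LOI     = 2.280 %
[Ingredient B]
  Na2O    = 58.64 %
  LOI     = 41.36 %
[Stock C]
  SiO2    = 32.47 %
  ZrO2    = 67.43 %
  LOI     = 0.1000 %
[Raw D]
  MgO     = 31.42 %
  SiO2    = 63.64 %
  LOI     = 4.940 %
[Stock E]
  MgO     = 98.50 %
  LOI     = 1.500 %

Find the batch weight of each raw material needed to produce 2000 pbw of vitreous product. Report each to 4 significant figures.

All internal work holds full precision through the solve; intermediates are printed, rounded to 4 significant digits, when written out; a single rounding yields each reported number; derived quantities are computed in exact precision (totals, five oxide percentages, LOI, the yield, net glass mass) from the batch weights for 2000 pbw of glass as set out in either problem or answer.
Per-oxide target masses for 2000 pbw vitreous product:
  MgO: 31.41% × 2000 = 628.2 pbw
  SiO2: 37.71% × 2000 = 754.2 pbw
  Na2O: 4.662% × 2000 = 93.24 pbw
  PbO: 23.49% × 2000 = 469.8 pbw
  ZrO2: 2.729% × 2000 = 54.58 pbw
Sums-versus-targets review per the reported batch figures, for the quoted basis mass (every target is met by its sum given rounding of the digits):
  MgO: 1144·0.3142 + 272.9·0.9850 = 628.3 pbw (target 628.2 pbw)
  SiO2: 80.94·0.3247 + 1144·0.6364 = 754.3 pbw (target 754.2 pbw)
  Na2O: 159.0·0.5864 = 93.24 pbw (target 93.24 pbw)
  PbO: 480.8·0.9772 = 469.8 pbw (target 469.8 pbw)
  ZrO2: 80.94·0.6743 = 54.58 pbw (target 54.58 pbw)
Glass mass check: whole batch net of LOI = 2000 pbw (the Σ of target masses is 2000 pbw; versus the stated basis of 2000 pbw — a pure rounding effect).
Batch total: Σ batch = 2138 pbw; loss to ignition Σ batch·LOI = 137.4 pbw; yield, glass over the total, = 93.57%.

Batch per 2000 pbw vitreous product:
  Source A: 480.8 pbw
  Ingredient B: 159.0 pbw
  Stock C: 80.94 pbw
  Raw D: 1144 pbw
  Stock E: 272.9 pbw
Total batch = 2138 pbw; LOI loss = 137.4 pbw; yield = 93.57%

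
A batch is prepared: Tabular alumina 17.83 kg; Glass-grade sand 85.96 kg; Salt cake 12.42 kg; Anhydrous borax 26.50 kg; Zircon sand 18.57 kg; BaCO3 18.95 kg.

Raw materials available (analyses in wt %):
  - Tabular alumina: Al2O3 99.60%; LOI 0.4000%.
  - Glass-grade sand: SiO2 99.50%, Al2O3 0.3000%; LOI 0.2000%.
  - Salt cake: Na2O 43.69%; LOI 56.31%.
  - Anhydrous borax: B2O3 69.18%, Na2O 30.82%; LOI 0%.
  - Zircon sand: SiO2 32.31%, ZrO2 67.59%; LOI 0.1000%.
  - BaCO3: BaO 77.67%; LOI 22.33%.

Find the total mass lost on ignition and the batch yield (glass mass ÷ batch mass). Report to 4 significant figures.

LOI loss = 11.49 kg; glass = 168.7 kg; yield = 93.63%

Working values are printed rounded to four significant digits as written. Each numeric step holds full precision in every operation; every reported value sees exactly one rounding — the derived quantities (totals, ignition loss, glass mass, six oxide percentages, the yield) are computed at full precision using the weight values for 168.7 kg of glass exactly as printed in problem or answer.
LOI of each material in turn:
  Tabular alumina: 17.83 × 0.004000 = 0.07132 kg
  Glass-grade sand: 85.96 × 0.002000 = 0.1719 kg
  Salt cake: 12.42 × 0.5631 = 6.994 kg
  Anhydrous borax: 26.50 × 0 = 0 kg
  Zircon sand: 18.57 × 0.001000 = 0.01857 kg
  BaCO3: 18.95 × 0.2233 = 4.232 kg
Total LOI = 11.49 kg
Glass = batch − LOI = 180.2 − 11.49 = 168.7 kg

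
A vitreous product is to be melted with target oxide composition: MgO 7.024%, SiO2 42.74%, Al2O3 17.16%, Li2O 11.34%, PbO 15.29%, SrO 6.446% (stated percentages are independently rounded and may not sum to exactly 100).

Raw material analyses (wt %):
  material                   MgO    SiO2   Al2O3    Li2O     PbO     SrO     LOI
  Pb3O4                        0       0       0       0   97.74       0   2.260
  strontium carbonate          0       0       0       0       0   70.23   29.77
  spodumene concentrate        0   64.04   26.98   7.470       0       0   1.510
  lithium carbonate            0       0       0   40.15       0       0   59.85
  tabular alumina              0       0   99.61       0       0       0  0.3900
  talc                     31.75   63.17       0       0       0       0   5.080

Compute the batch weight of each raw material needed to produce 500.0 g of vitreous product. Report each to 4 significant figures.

Batch per 500.0 g vitreous product:
  Pb3O4: 78.22 g
  strontium carbonate: 45.89 g
  spodumene concentrate: 224.6 g
  lithium carbonate: 99.44 g
  tabular alumina: 25.31 g
  talc: 110.6 g
Total batch = 584.1 g; LOI loss = 84.05 g; yield = 85.61%

Intermediates are displayed (rounded to 4 significant figures) within the worked lines. Every computation holds exact precision in all steps; each reported result is rounded once only — derived quantities, including yield, net glass mass, the totals, six oxide percentages, LOI, are re-derived using the weight values per 500.0 g of glass at exact precision precisely as stated by the question or the answer.
Target oxide masses per 500.0 g vitreous product:
  MgO: 7.024% × 500.0 = 35.12 g
  SiO2: 42.74% × 500.0 = 213.7 g
  Al2O3: 17.16% × 500.0 = 85.80 g
  Li2O: 11.34% × 500.0 = 56.70 g
  PbO: 15.29% × 500.0 = 76.45 g
  SrO: 6.446% × 500.0 = 32.23 g
Verifying the oxide balance given the weights on record, under the basis named above (target by target, the sums agree given rounding of the digits):
  MgO: 110.6·0.3175 = 35.12 g (target 35.12 g)
  SiO2: 224.6·0.6404 + 110.6·0.6317 = 213.7 g (target 213.7 g)
  Al2O3: 224.6·0.2698 + 25.31·0.9961 = 85.81 g (target 85.80 g)
  Li2O: 224.6·0.07470 + 99.44·0.4015 = 56.70 g (target 56.70 g)
  PbO: 78.22·0.9774 = 76.45 g (target 76.45 g)
  SrO: 45.89·0.7023 = 32.23 g (target 32.23 g)
Glass-mass sanity pass: batch total minus LOI = 500.0 g (per-oxide target masses sum to 500.0 g; versus the stated basis of 500.0 g — deltas are rounding alone).
Adding the batch up: Σ batch = 584.1 g; the LOI term Σ batch·LOI equals 84.05 g; yield = glass ÷ total batch = 85.61%.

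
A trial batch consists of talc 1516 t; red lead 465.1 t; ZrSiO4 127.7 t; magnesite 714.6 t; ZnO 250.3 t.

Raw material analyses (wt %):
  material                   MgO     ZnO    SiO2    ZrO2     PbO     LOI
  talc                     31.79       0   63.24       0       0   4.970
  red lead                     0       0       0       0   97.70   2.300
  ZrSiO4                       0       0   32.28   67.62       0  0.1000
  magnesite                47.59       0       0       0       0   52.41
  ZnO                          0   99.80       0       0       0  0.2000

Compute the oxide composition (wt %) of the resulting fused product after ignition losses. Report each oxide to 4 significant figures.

Glass mass = 2613 t (batch 3074 − LOI 461.2).
Composition: MgO 31.46%, ZnO 9.562%, SiO2 38.28%, ZrO2 3.305%, PbO 17.39%

Mid-chain values are shown, rounded to four significant digits, alongside each step — the whole derivation holds full precision at every stage — every reported figure receives exactly one rounding — the derived quantities, which include glass mass, the yield, ignition loss, five oxide percentages, totals, are re-derived in full float precision, as set out in question or answer, from the batch weights per 2613 t of glass.
Oxide masses out of the charge:
  MgO: 1516·0.3179 + 714.6·0.4759 = 822.0 t
  ZnO: 250.3·0.9980 = 249.8 t
  SiO2: 1516·0.6324 + 127.7·0.3228 = 999.9 t
  ZrO2: 127.7·0.6762 = 86.35 t
  PbO: 465.1·0.9770 = 454.4 t
LOI: 1516·0.04970 + 465.1·0.02300 + 127.7·0.001000 + 714.6·0.5241 + 250.3·0.002000 = 461.2 t
Resulting glass, batch − LOI: 3074 − 461.2 = 2613 t (= Σ oxide masses)
wt %: oxide over glass, times 100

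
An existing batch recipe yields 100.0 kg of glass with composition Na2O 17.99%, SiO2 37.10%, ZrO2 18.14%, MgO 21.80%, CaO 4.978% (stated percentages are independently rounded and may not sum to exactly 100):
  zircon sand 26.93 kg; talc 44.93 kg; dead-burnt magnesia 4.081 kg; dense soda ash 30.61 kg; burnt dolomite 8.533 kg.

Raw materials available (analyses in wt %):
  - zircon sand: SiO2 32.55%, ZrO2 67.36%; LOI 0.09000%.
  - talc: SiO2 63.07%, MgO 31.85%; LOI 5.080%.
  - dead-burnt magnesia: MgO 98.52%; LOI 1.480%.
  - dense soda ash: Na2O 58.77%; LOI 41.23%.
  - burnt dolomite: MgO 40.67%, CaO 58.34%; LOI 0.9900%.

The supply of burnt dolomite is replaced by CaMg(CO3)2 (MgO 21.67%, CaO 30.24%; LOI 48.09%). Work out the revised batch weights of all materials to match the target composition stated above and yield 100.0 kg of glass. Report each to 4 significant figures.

Revised batch per 100.0 kg glass:
  zircon sand: 26.93 kg
  talc: 44.93 kg
  dead-burnt magnesia: 3.983 kg
  dense soda ash: 30.61 kg
  CaMg(CO3)2: 16.46 kg
Total batch = 122.9 kg; LOI loss = 22.90 kg

The whole derivation holds full float precision at each step — mid-chain values appear, rounded to 4 significant digits, when written out — each reported result is rounded just once — the derived quantities (the yield, the totals, LOI, five oxide percentages, net glass mass) are rebuilt at full precision from the batch weights for 100.0 kg of glass as quoted within the problem or the answer.
Target oxide masses per 100.0 kg glass:
  Na2O: 17.99% × 100.0 = 17.99 kg
  SiO2: 37.10% × 100.0 = 37.10 kg
  ZrO2: 18.14% × 100.0 = 18.14 kg
  MgO: 21.80% × 100.0 = 21.80 kg
  CaO: 4.978% × 100.0 = 4.978 kg
Sums-versus-targets review given the weights on record, per the basis as stated (target by target, the sums agree up to rounding of the answer):
  Na2O: 30.61·0.5877 = 17.99 kg (target 17.99 kg)
  SiO2: 26.93·0.3255 + 44.93·0.6307 = 37.10 kg (target 37.10 kg)
  ZrO2: 26.93·0.6736 = 18.14 kg (target 18.14 kg)
  MgO: 44.93·0.3185 + 3.983·0.9852 + 16.46·0.2167 = 21.80 kg (target 21.80 kg)
  CaO: 16.46·0.3024 = 4.978 kg (target 4.978 kg)
Glass-mass closure: batch total minus LOI = 100.0 kg (per-oxide target masses sum to 100.0 kg; with the basis standing at 100.0 kg — a pure rounding effect).
Summing the batch: Σ batch = 122.9 kg; LOI removed, Σ of batch·LOI: 22.90 kg; as yield: glass ÷ batch → 81.37%.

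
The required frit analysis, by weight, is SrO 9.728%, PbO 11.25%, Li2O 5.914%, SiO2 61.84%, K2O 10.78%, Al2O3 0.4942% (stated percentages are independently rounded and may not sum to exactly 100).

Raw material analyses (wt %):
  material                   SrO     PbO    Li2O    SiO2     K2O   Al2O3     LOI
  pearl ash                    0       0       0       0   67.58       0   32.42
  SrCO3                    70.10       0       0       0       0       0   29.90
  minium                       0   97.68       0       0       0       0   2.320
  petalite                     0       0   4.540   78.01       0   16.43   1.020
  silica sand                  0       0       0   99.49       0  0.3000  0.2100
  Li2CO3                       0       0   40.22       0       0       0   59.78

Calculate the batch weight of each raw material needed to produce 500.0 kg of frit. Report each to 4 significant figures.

Working values are printed (rounded to 4 significant digits) as written; full float precision is held throughout. A single rounding yields every reported figure. All derived quantities, which include six oxide percentages, yield, the totals, net glass mass, ignition loss, are re-derived at full precision, exactly as printed in the problem or the answer, using the weight values per 500.0 kg of glass.
Oxide-by-oxide targets in 500.0 kg frit:
  SrO: 9.728% × 500.0 = 48.64 kg
  PbO: 11.25% × 500.0 = 56.25 kg
  Li2O: 5.914% × 500.0 = 29.57 kg
  SiO2: 61.84% × 500.0 = 309.2 kg
  K2O: 10.78% × 500.0 = 53.90 kg
  Al2O3: 0.4942% × 500.0 = 2.471 kg
A balance pass over the oxides, per the reported batch figures, at the basis given (oxide sums agree with the targets once rounding is allowed for):
  SrO: 69.39·0.7010 = 48.64 kg (target 48.64 kg)
  PbO: 57.59·0.9768 = 56.25 kg (target 56.25 kg)
  Li2O: 9.501·0.04540 + 72.45·0.4022 = 29.57 kg (target 29.57 kg)
  SiO2: 9.501·0.7801 + 303.3·0.9949 = 309.2 kg (target 309.2 kg)
  K2O: 79.76·0.6758 = 53.90 kg (target 53.90 kg)
  Al2O3: 9.501·0.1643 + 303.3·0.003000 = 2.471 kg (target 2.471 kg)
Auditing the glass mass value: Σ batch − LOI loss = 500.0 kg (the Σ of target masses is 500.0 kg; basis as stated: 500.0 kg — a pure rounding effect).
Total batch = Σ batch = 592.0 kg; LOI loss = Σ batch·LOI = 91.99 kg; the yield ratio, glass ÷ batch: 84.46%.

Batch per 500.0 kg frit:
  pearl ash: 79.76 kg
  SrCO3: 69.39 kg
  minium: 57.59 kg
  petalite: 9.501 kg
  silica sand: 303.3 kg
  Li2CO3: 72.45 kg
Total batch = 592.0 kg; LOI loss = 91.99 kg; yield = 84.46%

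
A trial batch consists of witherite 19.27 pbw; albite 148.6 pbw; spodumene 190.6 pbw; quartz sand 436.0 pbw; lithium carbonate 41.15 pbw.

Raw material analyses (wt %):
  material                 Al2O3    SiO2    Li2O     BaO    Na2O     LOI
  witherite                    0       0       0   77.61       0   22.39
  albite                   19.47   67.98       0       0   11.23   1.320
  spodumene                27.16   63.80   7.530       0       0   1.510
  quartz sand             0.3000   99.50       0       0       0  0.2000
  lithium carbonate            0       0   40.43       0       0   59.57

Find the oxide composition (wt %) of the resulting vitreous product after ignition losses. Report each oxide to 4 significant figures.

Each numeric step carries exact precision throughout. Working values are printed (rounded to four significant figures) when written out; each reported number sees exactly one rounding; the derived quantities (net glass mass, totals, the yield, ignition loss, five oxide percentages) are recomputed at exact precision using the weight values at 801.1 pbw of glass as quoted within question or answer.
Oxide masses out of the charge:
  Al2O3: 148.6·0.1947 + 190.6·0.2716 + 436.0·0.003000 = 82.01 pbw
  SiO2: 148.6·0.6798 + 190.6·0.6380 + 436.0·0.9950 = 656.4 pbw
  Li2O: 190.6·0.07530 + 41.15·0.4043 = 30.99 pbw
  BaO: 19.27·0.7761 = 14.96 pbw
  Na2O: 148.6·0.1123 = 16.69 pbw
LOI: 19.27·0.2239 + 148.6·0.01320 + 190.6·0.01510 + 436.0·0.002000 + 41.15·0.5957 = 34.54 pbw
Resulting glass, batch − LOI: 835.6 − 34.54 = 801.1 pbw (equal to the oxide-mass sum)
wt % = 100 × oxide mass / glass mass

Glass mass = 801.1 pbw (batch 835.6 − LOI 34.54).
Composition: Al2O3 10.24%, SiO2 81.94%, Li2O 3.868%, BaO 1.867%, Na2O 2.083%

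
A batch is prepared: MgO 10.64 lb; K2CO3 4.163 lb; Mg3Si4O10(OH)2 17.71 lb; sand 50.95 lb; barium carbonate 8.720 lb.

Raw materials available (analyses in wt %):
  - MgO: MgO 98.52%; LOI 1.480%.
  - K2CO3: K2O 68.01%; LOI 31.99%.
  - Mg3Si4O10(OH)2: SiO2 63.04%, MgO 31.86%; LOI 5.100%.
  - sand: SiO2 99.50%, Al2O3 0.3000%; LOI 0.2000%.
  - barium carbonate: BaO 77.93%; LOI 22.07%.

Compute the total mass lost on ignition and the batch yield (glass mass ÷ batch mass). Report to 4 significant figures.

Mid-chain values appear, rounded to 4 significant digits, between the steps — each numeric step keeps full float precision from first step to last; each reported result includes exactly one rounding; all derived quantities (yield, the five compositions, LOI, the totals, glass mass) are recomputed at exact precision from the weighed amounts on 87.76 lb of glass as they appear in either problem or answer.
Loss on ignition, line by line:
  MgO: 10.64 × 0.01480 = 0.1575 lb
  K2CO3: 4.163 × 0.3199 = 1.332 lb
  Mg3Si4O10(OH)2: 17.71 × 0.05100 = 0.9032 lb
  sand: 50.95 × 0.002000 = 0.1019 lb
  barium carbonate: 8.720 × 0.2207 = 1.925 lb
Total LOI = 4.419 lb
Glass = batch − LOI = 92.18 − 4.419 = 87.76 lb

LOI loss = 4.419 lb; glass = 87.76 lb; yield = 95.21%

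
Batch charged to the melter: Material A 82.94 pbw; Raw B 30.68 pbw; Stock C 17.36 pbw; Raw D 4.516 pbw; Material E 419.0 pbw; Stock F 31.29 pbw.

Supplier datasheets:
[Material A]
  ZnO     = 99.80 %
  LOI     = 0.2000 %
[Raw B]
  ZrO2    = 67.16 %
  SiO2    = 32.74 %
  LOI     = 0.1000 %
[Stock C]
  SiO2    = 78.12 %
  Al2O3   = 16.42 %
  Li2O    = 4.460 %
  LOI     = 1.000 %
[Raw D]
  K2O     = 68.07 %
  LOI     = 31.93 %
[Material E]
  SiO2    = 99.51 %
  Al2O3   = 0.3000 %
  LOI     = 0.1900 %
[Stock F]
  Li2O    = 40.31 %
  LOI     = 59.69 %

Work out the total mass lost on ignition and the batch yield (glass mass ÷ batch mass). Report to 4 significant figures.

LOI loss = 21.29 pbw; glass = 564.5 pbw; yield = 96.37%

Working values appear with 4-significant-figure rounding alongside each step; all arithmetic holds full float precision at every stage — a single rounding yields each reported number; the derived quantities (the six compositions, ignition loss, the totals, glass mass, yield) are carried using the weight values at 564.5 pbw of glass at full precision, exactly as shown in the question or the answer.
Ignition loss by material:
  Material A: 82.94 × 0.002000 = 0.1659 pbw
  Raw B: 30.68 × 0.001000 = 0.03068 pbw
  Stock C: 17.36 × 0.01000 = 0.1736 pbw
  Raw D: 4.516 × 0.3193 = 1.442 pbw
  Material E: 419.0 × 0.001900 = 0.7961 pbw
  Stock F: 31.29 × 0.5969 = 18.68 pbw
Total LOI = 21.29 pbw
Glass = batch − LOI = 585.8 − 21.29 = 564.5 pbw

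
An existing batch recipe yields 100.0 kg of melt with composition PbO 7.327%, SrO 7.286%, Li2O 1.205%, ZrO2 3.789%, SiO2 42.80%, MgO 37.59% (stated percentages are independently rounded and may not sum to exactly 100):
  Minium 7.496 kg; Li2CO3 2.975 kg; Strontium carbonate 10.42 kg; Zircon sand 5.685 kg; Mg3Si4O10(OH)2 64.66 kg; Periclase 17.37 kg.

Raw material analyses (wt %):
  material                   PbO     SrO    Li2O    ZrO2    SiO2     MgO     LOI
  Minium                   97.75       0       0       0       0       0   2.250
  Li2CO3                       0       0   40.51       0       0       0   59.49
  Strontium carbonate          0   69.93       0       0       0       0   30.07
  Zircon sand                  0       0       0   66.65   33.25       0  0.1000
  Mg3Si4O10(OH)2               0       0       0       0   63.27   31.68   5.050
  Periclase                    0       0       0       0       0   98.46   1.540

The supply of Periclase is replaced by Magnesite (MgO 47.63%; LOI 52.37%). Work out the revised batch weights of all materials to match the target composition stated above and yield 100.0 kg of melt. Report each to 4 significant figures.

Revised batch per 100.0 kg melt:
  Minium: 7.496 kg
  Li2CO3: 2.975 kg
  Strontium carbonate: 10.42 kg
  Zircon sand: 5.685 kg
  Mg3Si4O10(OH)2: 64.66 kg
  Magnesite: 35.91 kg
Total batch = 127.1 kg; LOI loss = 27.15 kg

Each numeric step keeps full precision through the solve; mid-chain values are shown rounded to 4 significant figures on the page — exactly one rounding lands on every reported figure. Derived quantities (ignition loss, six oxide percentages, net glass mass, the totals, yield) are re-derived from the weighed amounts for 100.0 kg of glass at exact precision as written in the problem or the answer.
Oxide-by-oxide targets in 100.0 kg melt:
  PbO: 7.327% × 100.0 = 7.327 kg
  SrO: 7.286% × 100.0 = 7.286 kg
  Li2O: 1.205% × 100.0 = 1.205 kg
  ZrO2: 3.789% × 100.0 = 3.789 kg
  SiO2: 42.80% × 100.0 = 42.80 kg
  MgO: 37.59% × 100.0 = 37.59 kg
Mass-balance tally per oxide using the reported weights, versus the basis set out (sum by sum, the targets are met net of answer rounding effects):
  PbO: 7.496·0.9775 = 7.327 kg (target 7.327 kg)
  SrO: 10.42·0.6993 = 7.287 kg (target 7.286 kg)
  Li2O: 2.975·0.4051 = 1.205 kg (target 1.205 kg)
  ZrO2: 5.685·0.6665 = 3.789 kg (target 3.789 kg)
  SiO2: 5.685·0.3325 + 64.66·0.6327 = 42.80 kg (target 42.80 kg)
  MgO: 64.66·0.3168 + 35.91·0.4763 = 37.59 kg (target 37.59 kg)
The glass-mass cross-check: the batch minus its LOI: 100.0 kg (the Σ of target masses is 100.0 kg; the stated basis being 100.0 kg — rounding explains the deltas).
Total batch = Σ batch = 127.1 kg; LOI removed, Σ of batch·LOI: 27.15 kg; yield = glass ÷ total batch = 78.65%.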